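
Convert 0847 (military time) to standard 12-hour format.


Hour: 8
8 < 12 → AM

8:47 AM


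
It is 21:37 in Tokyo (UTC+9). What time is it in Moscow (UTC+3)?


Time difference = UTC+3 - UTC+9 = -6 hours
New hour = (21 -6) mod 24
= 15 mod 24 = 15
Minutes unchanged → 15:37

15:37


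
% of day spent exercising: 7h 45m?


Time: 465 minutes
Day: 1440 minutes
Percentage = (465/1440) × 100 ≈ 32.3%

32.3%


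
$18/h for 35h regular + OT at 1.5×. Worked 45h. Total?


$900.00

Regular: 35h × $18 = $630.00
Overtime: 45 - 35 = 10h
OT pay: 10h × $18 × 1.5 = $270.00
Total = $630.00 + $270.00 = $900.00


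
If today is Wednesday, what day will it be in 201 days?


Start: Wednesday (index 2)
(2 + 201) mod 7
= 203 mod 7
= 0
Index 0 → Monday

Monday


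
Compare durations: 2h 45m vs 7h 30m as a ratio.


11:30 (0.37)

Duration 1: 165 minutes
Duration 2: 450 minutes
Ratio = 165:450
GCD = 15
Simplified = 11:30
As a decimal: 11/30 ≈ 0.37


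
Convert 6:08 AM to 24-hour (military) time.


06:08

Input: 6:08 AM
AM hour stays: 6


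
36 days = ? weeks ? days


Weeks: 36 ÷ 7 = 5 remainder 1

5 weeks 1 days


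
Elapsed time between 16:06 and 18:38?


2h 32m

End time in minutes: 18×60 + 38 = 1118
Start time in minutes: 16×60 + 6 = 966
Difference = 1118 - 966 = 152 minutes
= 2 hours 32 minutes


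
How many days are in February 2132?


29 days

Month: February (month 2)
February: 28 or 29 (leap year)
2132 leap year? Yes


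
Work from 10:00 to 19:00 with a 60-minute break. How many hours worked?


8h 0m (480 minutes)

Total time = (19×60+0) - (10×60+0)
= 1140 - 600 = 540 min
Minus break: 540 - 60 = 480 min
= 8h 0m


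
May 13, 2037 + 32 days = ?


June 14, 2037

Start: May 13, 2037
Add 32 days
May 13 → June 1: 31 - 13 + 1 = 19 days (32 - 19 = 13 left)
June 1 + 13 = June 14, 2037


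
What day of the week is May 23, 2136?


Zeller's congruence:
q=23, m=5, k=36, j=21
h = (23 + ⌊13×6/5⌋ + 36 + ⌊36/4⌋ + ⌊21/4⌋ - 2×21) mod 7
= (23 + 15 + 36 + 9 + 5 - 42) mod 7
= 46 mod 7 = 4
h=4 → Wednesday

Wednesday


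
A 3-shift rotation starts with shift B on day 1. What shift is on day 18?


Shifts: A, B, C
Start: B (index 1)
Day 18: (1 + 18 - 1) mod 3
= 18 mod 3
= 0
Index 0 → shift A

Shift A


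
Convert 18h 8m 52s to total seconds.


65332 seconds

Hours: 18 × 3600 = 64800
Minutes: 8 × 60 = 480
Seconds: 52
Total = 64800 + 480 + 52 = 65332


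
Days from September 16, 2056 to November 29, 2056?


From September 16, 2056 to November 29, 2056
Rest of September 2056: 30 - 16 = 14
Full months: October 31
Days into November 2056: 29
Total = 14 + 31 + 29 = 74 days

74 days


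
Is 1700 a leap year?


No

Rules: divisible by 4 AND (not by 100 OR by 400)
1700 ÷ 4 = 425 exactly → divisible by 4
1700 ÷ 100 = 17 exactly → divisible by 100
1700 ÷ 400 = 4 remainder 100 → not divisible by 400
Divisible by 100 but not by 400 → not a leap year


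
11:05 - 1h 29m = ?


09:36

Start: 665 minutes from midnight
Subtract: 89 minutes
Remaining: 665 - 89 = 576
Hours: 9, Minutes: 36


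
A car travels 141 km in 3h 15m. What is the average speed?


43.4 km/h

Distance: 141 km
Time: 3h 15m = 195 min = 195/60 = 13/4 hours
Speed = 141 ÷ (13/4) = 141 × 4 / 13 = 564/13 ≈ 43.4 km/h


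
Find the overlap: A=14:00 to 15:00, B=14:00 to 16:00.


Meeting A: 840-900 (in minutes from midnight)
Meeting B: 840-960
Overlap start = max(840, 840) = 840
Overlap end = min(900, 960) = 900
Overlap = max(0, 900 - 840) = 60 min

60 minutes


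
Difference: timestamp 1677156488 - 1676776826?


Difference = 1677156488 - 1676776826 = 379662 seconds
In hours: 379662 / 3600 ≈ 105.5
In days: 379662 / 86400 ≈ 4.39

379662 seconds (105.5 hours / 4.39 days)


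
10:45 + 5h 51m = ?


16:36

Start: 645 minutes from midnight
Add: 351 minutes
Total: 996 minutes
Hours: 996 ÷ 60 = 16 remainder 36


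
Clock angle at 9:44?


28.0°

Hour hand = 9×30 + 44×0.5 = 292.0°
Minute hand = 44×6 = 264°
Difference = |292.0 - 264| = 28.0°


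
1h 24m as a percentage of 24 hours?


Total minutes: 1×60 + 24 = 84
Day = 24×60 = 1440 minutes
Fraction = 84/1440 ≈ 0.0583
As a percentage: 84/1440 × 100 ≈ 5.83%

0.0583 (5.83%)


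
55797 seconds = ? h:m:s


Hours: 55797 ÷ 3600 = 15 remainder 1797
Minutes: 1797 ÷ 60 = 29 remainder 57
Seconds: 57

15h 29m 57s


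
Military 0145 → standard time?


Hour: 1
1 < 12 → AM

1:45 AM


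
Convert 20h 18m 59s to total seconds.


Hours: 20 × 3600 = 72000
Minutes: 18 × 60 = 1080
Seconds: 59
Total = 72000 + 1080 + 59 = 73139

73139 seconds


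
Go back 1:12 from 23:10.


Start: 1390 minutes from midnight
Subtract: 72 minutes
Remaining: 1390 - 72 = 1318
Hours: 21, Minutes: 58

21:58


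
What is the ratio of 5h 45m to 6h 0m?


23:24 (0.96)

Duration 1: 345 minutes
Duration 2: 360 minutes
Ratio = 345:360
GCD = 15
Simplified = 23:24
As a decimal: 23/24 ≈ 0.96


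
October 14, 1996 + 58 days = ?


December 11, 1996

Start: October 14, 1996
Add 58 days
October 14 → November 1: 31 - 14 + 1 = 18 days (58 - 18 = 40 left)
November 1 → December 1: 30 - 1 + 1 = 30 days (40 - 30 = 10 left)
December 1 + 10 = December 11, 1996


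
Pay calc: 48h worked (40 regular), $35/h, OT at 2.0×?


$1960.00

Regular: 40h × $35 = $1400.00
Overtime: 48 - 40 = 8h
OT pay: 8h × $35 × 2.0 = $560.00
Total = $1400.00 + $560.00 = $1960.00


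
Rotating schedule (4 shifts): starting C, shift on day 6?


Shift D

Shifts: A, B, C, D
Start: C (index 2)
Day 6: (2 + 6 - 1) mod 4
= 7 mod 4
= 3
Index 3 → shift D


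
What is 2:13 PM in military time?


Input: 2:13 PM
PM: 2 + 12 = 14

14:13


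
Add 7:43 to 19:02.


Start: 1142 minutes from midnight
Add: 463 minutes
Total: 1605 minutes
Hours: 1605 ÷ 60 = 26 remainder 45
26 ≥ 24 → 26 - 24 = 2 (next day)

02:45 (next day)


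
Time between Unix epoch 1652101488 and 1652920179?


Difference = 1652920179 - 1652101488 = 818691 seconds
In hours: 818691 / 3600 ≈ 227.4
In days: 818691 / 86400 ≈ 9.48

818691 seconds (227.4 hours / 9.48 days)


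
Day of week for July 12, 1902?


Zeller's congruence:
q=12, m=7, k=2, j=19
h = (12 + ⌊13×8/5⌋ + 2 + ⌊2/4⌋ + ⌊19/4⌋ - 2×19) mod 7
= (12 + 20 + 2 + 0 + 4 - 38) mod 7
= 0 mod 7 = 0
h=0 → Saturday

Saturday


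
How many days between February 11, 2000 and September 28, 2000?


230 days

From February 11, 2000 to September 28, 2000
Rest of February 2000: 29 - 11 = 18
Full months: March 31, April 30, May 31, June 30, July 31, August 31
Days into September 2000: 28
Total = 18 + 31 + 30 + 31 + 30 + 31 + 31 + 28 = 230 days


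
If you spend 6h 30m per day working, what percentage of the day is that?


27.1%

Time: 390 minutes
Day: 1440 minutes
Percentage = (390/1440) × 100 ≈ 27.1%


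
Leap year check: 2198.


No

Rules: divisible by 4 AND (not by 100 OR by 400)
2198 ÷ 4 = 549 remainder 2 → not divisible by 4
Not divisible by 4 → not a leap year


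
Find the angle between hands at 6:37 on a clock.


23.5°

Hour hand = 6×30 + 37×0.5 = 198.5°
Minute hand = 37×6 = 222°
Difference = |198.5 - 222| = 23.5°


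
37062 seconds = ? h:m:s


Hours: 37062 ÷ 3600 = 10 remainder 1062
Minutes: 1062 ÷ 60 = 17 remainder 42
Seconds: 42

10h 17m 42s


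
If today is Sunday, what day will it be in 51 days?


Tuesday

Start: Sunday (index 6)
(6 + 51) mod 7
= 57 mod 7
= 1
Index 1 → Tuesday


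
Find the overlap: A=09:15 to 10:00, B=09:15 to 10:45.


45 minutes

Meeting A: 555-600 (in minutes from midnight)
Meeting B: 555-645
Overlap start = max(555, 555) = 555
Overlap end = min(600, 645) = 600
Overlap = max(0, 600 - 555) = 45 min


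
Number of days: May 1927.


Month: May (month 5)
May has 31 days

31 days


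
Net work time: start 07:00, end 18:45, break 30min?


11h 15m (675 minutes)

Total time = (18×60+45) - (7×60+0)
= 1125 - 420 = 705 min
Minus break: 705 - 30 = 675 min
= 11h 15m


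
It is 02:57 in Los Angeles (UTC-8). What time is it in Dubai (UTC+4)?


Time difference = UTC+4 - UTC-8 = +12 hours
New hour = (2 + 12) mod 24
= 14 mod 24 = 14
Minutes unchanged → 14:57

14:57


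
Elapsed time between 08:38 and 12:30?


3h 52m

End time in minutes: 12×60 + 30 = 750
Start time in minutes: 8×60 + 38 = 518
Difference = 750 - 518 = 232 minutes
= 3 hours 52 minutes


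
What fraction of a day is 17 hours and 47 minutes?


0.7410 (74.10%)

Total minutes: 17×60 + 47 = 1067
Day = 24×60 = 1440 minutes
Fraction = 1067/1440 ≈ 0.7410
As a percentage: 1067/1440 × 100 ≈ 74.10%


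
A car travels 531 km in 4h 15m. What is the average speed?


Distance: 531 km
Time: 4h 15m = 255 min = 255/60 = 17/4 hours
Speed = 531 ÷ (17/4) = 531 × 4 / 17 = 2124/17 ≈ 124.9 km/h

124.9 km/h


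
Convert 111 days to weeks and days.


15 weeks 6 days

Weeks: 111 ÷ 7 = 15 remainder 6


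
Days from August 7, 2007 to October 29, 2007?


83 days

From August 7, 2007 to October 29, 2007
Rest of August 2007: 31 - 7 = 24
Full months: September 30
Days into October 2007: 29
Total = 24 + 30 + 29 = 83 days


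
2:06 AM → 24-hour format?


02:06

Input: 2:06 AM
AM hour stays: 2


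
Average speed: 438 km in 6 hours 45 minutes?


Distance: 438 km
Time: 6h 45m = 405 min = 405/60 = 27/4 hours
Speed = 438 ÷ (27/4) = 438 × 4 / 27 = 1752/27 ≈ 64.9 km/h

64.9 km/h


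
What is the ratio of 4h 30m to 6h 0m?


3:4 (0.75)

Duration 1: 270 minutes
Duration 2: 360 minutes
Ratio = 270:360
GCD = 90
Simplified = 3:4
As a decimal: 3/4 = 0.75


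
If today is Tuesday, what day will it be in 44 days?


Start: Tuesday (index 1)
(1 + 44) mod 7
= 45 mod 7
= 3
Index 3 → Thursday

Thursday


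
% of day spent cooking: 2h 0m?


8.3%

Time: 120 minutes
Day: 1440 minutes
Percentage = (120/1440) × 100 ≈ 8.3%


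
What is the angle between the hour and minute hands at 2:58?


Hour hand = 2×30 + 58×0.5 = 89.0°
Minute hand = 58×6 = 348°
Difference = |89.0 - 348| = 259.0°
Since > 180°: 360 - 259.0 = 101.0°

101.0°


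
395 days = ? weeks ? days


56 weeks 3 days

Weeks: 395 ÷ 7 = 56 remainder 3


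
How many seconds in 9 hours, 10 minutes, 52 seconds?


33052 seconds

Hours: 9 × 3600 = 32400
Minutes: 10 × 60 = 600
Seconds: 52
Total = 32400 + 600 + 52 = 33052


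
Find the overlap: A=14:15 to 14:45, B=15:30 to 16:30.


Meeting A: 855-885 (in minutes from midnight)
Meeting B: 930-990
Overlap start = max(855, 930) = 930
Overlap end = min(885, 990) = 885
Overlap = max(0, 885 - 930) = 0 min

0 minutes


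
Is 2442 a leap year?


Rules: divisible by 4 AND (not by 100 OR by 400)
2442 ÷ 4 = 610 remainder 2 → not divisible by 4
Not divisible by 4 → not a leap year

No


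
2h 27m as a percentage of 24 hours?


0.1021 (10.21%)

Total minutes: 2×60 + 27 = 147
Day = 24×60 = 1440 minutes
Fraction = 147/1440 ≈ 0.1021
As a percentage: 147/1440 × 100 ≈ 10.21%


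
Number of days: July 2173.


Month: July (month 7)
July has 31 days

31 days


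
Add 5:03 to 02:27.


Start: 147 minutes from midnight
Add: 303 minutes
Total: 450 minutes
Hours: 450 ÷ 60 = 7 remainder 30

07:30


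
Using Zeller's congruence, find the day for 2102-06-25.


Sunday

Zeller's congruence:
q=25, m=6, k=2, j=21
h = (25 + ⌊13×7/5⌋ + 2 + ⌊2/4⌋ + ⌊21/4⌋ - 2×21) mod 7
= (25 + 18 + 2 + 0 + 5 - 42) mod 7
= 8 mod 7 = 1
h=1 → Sunday


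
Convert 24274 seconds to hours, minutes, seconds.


6h 44m 34s

Hours: 24274 ÷ 3600 = 6 remainder 2674
Minutes: 2674 ÷ 60 = 44 remainder 34
Seconds: 34


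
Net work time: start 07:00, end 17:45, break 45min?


10h 0m (600 minutes)

Total time = (17×60+45) - (7×60+0)
= 1065 - 420 = 645 min
Minus break: 645 - 45 = 600 min
= 10h 0m


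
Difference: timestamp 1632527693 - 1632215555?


312138 seconds (86.7 hours / 3.61 days)

Difference = 1632527693 - 1632215555 = 312138 seconds
In hours: 312138 / 3600 ≈ 86.7
In days: 312138 / 86400 ≈ 3.61


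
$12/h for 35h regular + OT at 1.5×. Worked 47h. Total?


Regular: 35h × $12 = $420.00
Overtime: 47 - 35 = 12h
OT pay: 12h × $12 × 1.5 = $216.00
Total = $420.00 + $216.00 = $636.00

$636.00


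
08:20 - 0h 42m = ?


Start: 500 minutes from midnight
Subtract: 42 minutes
Remaining: 500 - 42 = 458
Hours: 7, Minutes: 38

07:38


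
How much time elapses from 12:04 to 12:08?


0h 4m

End time in minutes: 12×60 + 8 = 728
Start time in minutes: 12×60 + 4 = 724
Difference = 728 - 724 = 4 minutes
= 0 hours 4 minutes


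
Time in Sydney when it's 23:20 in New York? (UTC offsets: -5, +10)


14:20 (next day)

Time difference = UTC+10 - UTC-5 = +15 hours
New hour = (23 + 15) mod 24
= 38 mod 24 = 14
Minutes unchanged → 14:20; 38 ≥ 24 → next day


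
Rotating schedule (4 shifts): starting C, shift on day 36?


Shift B

Shifts: A, B, C, D
Start: C (index 2)
Day 36: (2 + 36 - 1) mod 4
= 37 mod 4
= 1
Index 1 → shift B


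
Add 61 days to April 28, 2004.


June 28, 2004

Start: April 28, 2004
Add 61 days
April 28 → May 1: 30 - 28 + 1 = 3 days (61 - 3 = 58 left)
May 1 → June 1: 31 - 1 + 1 = 31 days (58 - 31 = 27 left)
June 1 + 27 = June 28, 2004


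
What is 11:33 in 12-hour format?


11:33 AM

Hour: 11
11 < 12 → AM


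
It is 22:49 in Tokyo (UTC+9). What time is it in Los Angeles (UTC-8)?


Time difference = UTC-8 - UTC+9 = -17 hours
New hour = (22 -17) mod 24
= 5 mod 24 = 5
Minutes unchanged → 05:49

05:49


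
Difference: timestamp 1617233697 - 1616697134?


Difference = 1617233697 - 1616697134 = 536563 seconds
In hours: 536563 / 3600 ≈ 149.0
In days: 536563 / 86400 ≈ 6.21

536563 seconds (149.0 hours / 6.21 days)


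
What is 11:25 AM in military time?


11:25

Input: 11:25 AM
AM hour stays: 11


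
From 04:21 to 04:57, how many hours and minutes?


End time in minutes: 4×60 + 57 = 297
Start time in minutes: 4×60 + 21 = 261
Difference = 297 - 261 = 36 minutes
= 0 hours 36 minutes

0h 36m


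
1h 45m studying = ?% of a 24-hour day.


Time: 105 minutes
Day: 1440 minutes
Percentage = (105/1440) × 100 ≈ 7.3%

7.3%


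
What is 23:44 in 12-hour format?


Hour: 23
23 - 12 = 11 → PM

11:44 PM


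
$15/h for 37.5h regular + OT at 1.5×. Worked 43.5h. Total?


$697.50

Regular: 37.5h × $15 = $562.50
Overtime: 43.5 - 37.5 = 6.0h
OT pay: 6.0h × $15 × 1.5 = $135.00
Total = $562.50 + $135.00 = $697.50


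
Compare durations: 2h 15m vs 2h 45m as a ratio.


Duration 1: 135 minutes
Duration 2: 165 minutes
Ratio = 135:165
GCD = 15
Simplified = 9:11
As a decimal: 9/11 ≈ 0.82

9:11 (0.82)


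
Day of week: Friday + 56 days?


Start: Friday (index 4)
(4 + 56) mod 7
= 60 mod 7
= 4
Index 4 → Friday

Friday


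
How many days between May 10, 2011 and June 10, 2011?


From May 10, 2011 to June 10, 2011
Rest of May 2011: 31 - 10 = 21
Days into June 2011: 10
Total = 21 + 10 = 31 days

31 days


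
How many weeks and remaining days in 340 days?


48 weeks 4 days

Weeks: 340 ÷ 7 = 48 remainder 4


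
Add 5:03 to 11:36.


Start: 696 minutes from midnight
Add: 303 minutes
Total: 999 minutes
Hours: 999 ÷ 60 = 16 remainder 39

16:39


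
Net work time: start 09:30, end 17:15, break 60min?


6h 45m (405 minutes)

Total time = (17×60+15) - (9×60+30)
= 1035 - 570 = 465 min
Minus break: 465 - 60 = 405 min
= 6h 45m


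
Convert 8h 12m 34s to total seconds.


Hours: 8 × 3600 = 28800
Minutes: 12 × 60 = 720
Seconds: 34
Total = 28800 + 720 + 34 = 29554

29554 seconds


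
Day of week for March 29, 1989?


Wednesday

Zeller's congruence:
q=29, m=3, k=89, j=19
h = (29 + ⌊13×4/5⌋ + 89 + ⌊89/4⌋ + ⌊19/4⌋ - 2×19) mod 7
= (29 + 10 + 89 + 22 + 4 - 38) mod 7
= 116 mod 7 = 4
h=4 → Wednesday


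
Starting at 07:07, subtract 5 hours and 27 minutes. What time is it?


Start: 427 minutes from midnight
Subtract: 327 minutes
Remaining: 427 - 327 = 100
Hours: 1, Minutes: 40

01:40


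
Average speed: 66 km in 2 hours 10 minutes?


30.5 km/h

Distance: 66 km
Time: 2h 10m = 130 min = 130/60 = 13/6 hours
Speed = 66 ÷ (13/6) = 66 × 6 / 13 = 396/13 ≈ 30.5 km/h


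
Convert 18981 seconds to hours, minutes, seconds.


5h 16m 21s

Hours: 18981 ÷ 3600 = 5 remainder 981
Minutes: 981 ÷ 60 = 16 remainder 21
Seconds: 21


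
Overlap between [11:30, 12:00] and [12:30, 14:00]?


0 minutes

Meeting A: 690-720 (in minutes from midnight)
Meeting B: 750-840
Overlap start = max(690, 750) = 750
Overlap end = min(720, 840) = 720
Overlap = max(0, 720 - 750) = 0 min


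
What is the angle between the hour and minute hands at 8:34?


Hour hand = 8×30 + 34×0.5 = 257.0°
Minute hand = 34×6 = 204°
Difference = |257.0 - 204| = 53.0°

53.0°


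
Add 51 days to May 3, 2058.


Start: May 3, 2058
Add 51 days
May 3 → June 1: 31 - 3 + 1 = 29 days (51 - 29 = 22 left)
June 1 + 22 = June 23, 2058

June 23, 2058


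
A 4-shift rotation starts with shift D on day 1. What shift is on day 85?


Shifts: A, B, C, D
Start: D (index 3)
Day 85: (3 + 85 - 1) mod 4
= 87 mod 4
= 3
Index 3 → shift D

Shift D


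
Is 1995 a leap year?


No

Rules: divisible by 4 AND (not by 100 OR by 400)
1995 ÷ 4 = 498 remainder 3 → not divisible by 4
Not divisible by 4 → not a leap year


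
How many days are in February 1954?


28 days

Month: February (month 2)
February: 28 or 29 (leap year)
1954 leap year? No


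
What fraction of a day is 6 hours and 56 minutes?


Total minutes: 6×60 + 56 = 416
Day = 24×60 = 1440 minutes
Fraction = 416/1440 ≈ 0.2889
As a percentage: 416/1440 × 100 ≈ 28.89%

0.2889 (28.89%)


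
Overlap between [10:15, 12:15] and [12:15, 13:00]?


Meeting A: 615-735 (in minutes from midnight)
Meeting B: 735-780
Overlap start = max(615, 735) = 735
Overlap end = min(735, 780) = 735
Overlap = max(0, 735 - 735) = 0 min

0 minutes


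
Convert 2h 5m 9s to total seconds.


Hours: 2 × 3600 = 7200
Minutes: 5 × 60 = 300
Seconds: 9
Total = 7200 + 300 + 9 = 7509

7509 seconds


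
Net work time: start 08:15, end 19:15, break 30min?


10h 30m (630 minutes)

Total time = (19×60+15) - (8×60+15)
= 1155 - 495 = 660 min
Minus break: 660 - 30 = 630 min
= 10h 30m


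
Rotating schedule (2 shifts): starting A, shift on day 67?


Shifts: A, B
Start: A (index 0)
Day 67: (0 + 67 - 1) mod 2
= 66 mod 2
= 0
Index 0 → shift A

Shift A


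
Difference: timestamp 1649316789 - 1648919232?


Difference = 1649316789 - 1648919232 = 397557 seconds
In hours: 397557 / 3600 ≈ 110.4
In days: 397557 / 86400 ≈ 4.60

397557 seconds (110.4 hours / 4.60 days)


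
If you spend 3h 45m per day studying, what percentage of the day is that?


Time: 225 minutes
Day: 1440 minutes
Percentage = (225/1440) × 100 ≈ 15.6%

15.6%


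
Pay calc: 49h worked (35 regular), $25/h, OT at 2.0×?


$1575.00

Regular: 35h × $25 = $875.00
Overtime: 49 - 35 = 14h
OT pay: 14h × $25 × 2.0 = $700.00
Total = $875.00 + $700.00 = $1575.00


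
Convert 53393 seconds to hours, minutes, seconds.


14h 49m 53s

Hours: 53393 ÷ 3600 = 14 remainder 2993
Minutes: 2993 ÷ 60 = 49 remainder 53
Seconds: 53


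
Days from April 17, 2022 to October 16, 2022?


From April 17, 2022 to October 16, 2022
Rest of April 2022: 30 - 17 = 13
Full months: May 31, June 30, July 31, August 31, September 30
Days into October 2022: 16
Total = 13 + 31 + 30 + 31 + 31 + 30 + 16 = 182 days

182 days


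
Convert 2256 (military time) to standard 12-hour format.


10:56 PM

Hour: 22
22 - 12 = 10 → PM


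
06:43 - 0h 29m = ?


Start: 403 minutes from midnight
Subtract: 29 minutes
Remaining: 403 - 29 = 374
Hours: 6, Minutes: 14

06:14


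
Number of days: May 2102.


31 days

Month: May (month 5)
May has 31 days


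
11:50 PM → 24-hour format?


23:50

Input: 11:50 PM
PM: 11 + 12 = 23


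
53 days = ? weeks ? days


Weeks: 53 ÷ 7 = 7 remainder 4

7 weeks 4 days


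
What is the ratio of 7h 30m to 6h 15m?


Duration 1: 450 minutes
Duration 2: 375 minutes
Ratio = 450:375
GCD = 75
Simplified = 6:5
As a decimal: 6/5 = 1.20

6:5 (1.20)


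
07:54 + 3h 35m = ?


Start: 474 minutes from midnight
Add: 215 minutes
Total: 689 minutes
Hours: 689 ÷ 60 = 11 remainder 29

11:29


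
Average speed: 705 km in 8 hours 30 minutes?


Distance: 705 km
Time: 8h 30m = 510 min = 510/60 = 17/2 hours
Speed = 705 ÷ (17/2) = 705 × 2 / 17 = 1410/17 ≈ 82.9 km/h

82.9 km/h


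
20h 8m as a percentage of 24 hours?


0.8389 (83.89%)

Total minutes: 20×60 + 8 = 1208
Day = 24×60 = 1440 minutes
Fraction = 1208/1440 ≈ 0.8389
As a percentage: 1208/1440 × 100 ≈ 83.89%


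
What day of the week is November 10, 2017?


Friday

Zeller's congruence:
q=10, m=11, k=17, j=20
h = (10 + ⌊13×12/5⌋ + 17 + ⌊17/4⌋ + ⌊20/4⌋ - 2×20) mod 7
= (10 + 31 + 17 + 4 + 5 - 40) mod 7
= 27 mod 7 = 6
h=6 → Friday


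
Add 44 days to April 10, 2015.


May 24, 2015

Start: April 10, 2015
Add 44 days
April 10 → May 1: 30 - 10 + 1 = 21 days (44 - 21 = 23 left)
May 1 + 23 = May 24, 2015


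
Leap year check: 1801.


Rules: divisible by 4 AND (not by 100 OR by 400)
1801 ÷ 4 = 450 remainder 1 → not divisible by 4
Not divisible by 4 → not a leap year

No


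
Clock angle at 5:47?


108.5°

Hour hand = 5×30 + 47×0.5 = 173.5°
Minute hand = 47×6 = 282°
Difference = |173.5 - 282| = 108.5°


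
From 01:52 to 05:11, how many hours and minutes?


3h 19m

End time in minutes: 5×60 + 11 = 311
Start time in minutes: 1×60 + 52 = 112
Difference = 311 - 112 = 199 minutes
= 3 hours 19 minutes


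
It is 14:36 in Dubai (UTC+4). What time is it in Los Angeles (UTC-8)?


02:36

Time difference = UTC-8 - UTC+4 = -12 hours
New hour = (14 -12) mod 24
= 2 mod 24 = 2
Minutes unchanged → 02:36


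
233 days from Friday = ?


Sunday

Start: Friday (index 4)
(4 + 233) mod 7
= 237 mod 7
= 6
Index 6 → Sunday


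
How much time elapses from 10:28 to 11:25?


End time in minutes: 11×60 + 25 = 685
Start time in minutes: 10×60 + 28 = 628
Difference = 685 - 628 = 57 minutes
= 0 hours 57 minutes

0h 57m


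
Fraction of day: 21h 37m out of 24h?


0.9007 (90.07%)

Total minutes: 21×60 + 37 = 1297
Day = 24×60 = 1440 minutes
Fraction = 1297/1440 ≈ 0.9007
As a percentage: 1297/1440 × 100 ≈ 90.07%


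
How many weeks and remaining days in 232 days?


33 weeks 1 days

Weeks: 232 ÷ 7 = 33 remainder 1


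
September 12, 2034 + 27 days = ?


Start: September 12, 2034
Add 27 days
September 12 → October 1: 30 - 12 + 1 = 19 days (27 - 19 = 8 left)
October 1 + 8 = October 9, 2034

October 9, 2034


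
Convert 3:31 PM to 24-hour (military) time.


Input: 3:31 PM
PM: 3 + 12 = 15

15:31


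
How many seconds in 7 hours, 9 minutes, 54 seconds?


25794 seconds

Hours: 7 × 3600 = 25200
Minutes: 9 × 60 = 540
Seconds: 54
Total = 25200 + 540 + 54 = 25794


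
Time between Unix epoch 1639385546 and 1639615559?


230013 seconds (63.9 hours / 2.66 days)

Difference = 1639615559 - 1639385546 = 230013 seconds
In hours: 230013 / 3600 ≈ 63.9
In days: 230013 / 86400 ≈ 2.66


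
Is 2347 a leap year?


No

Rules: divisible by 4 AND (not by 100 OR by 400)
2347 ÷ 4 = 586 remainder 3 → not divisible by 4
Not divisible by 4 → not a leap year


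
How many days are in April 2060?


Month: April (month 4)
April has 30 days

30 days


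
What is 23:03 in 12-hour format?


11:03 PM

Hour: 23
23 - 12 = 11 → PM


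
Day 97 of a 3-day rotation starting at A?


Shifts: A, B, C
Start: A (index 0)
Day 97: (0 + 97 - 1) mod 3
= 96 mod 3
= 0
Index 0 → shift A

Shift A


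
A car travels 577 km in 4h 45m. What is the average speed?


121.5 km/h

Distance: 577 km
Time: 4h 45m = 285 min = 285/60 = 19/4 hours
Speed = 577 ÷ (19/4) = 577 × 4 / 19 = 2308/19 ≈ 121.5 km/h


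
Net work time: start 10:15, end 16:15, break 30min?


5h 30m (330 minutes)

Total time = (16×60+15) - (10×60+15)
= 975 - 615 = 360 min
Minus break: 360 - 30 = 330 min
= 5h 30m


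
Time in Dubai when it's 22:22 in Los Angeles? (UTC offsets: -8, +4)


Time difference = UTC+4 - UTC-8 = +12 hours
New hour = (22 + 12) mod 24
= 34 mod 24 = 10
Minutes unchanged → 10:22; 34 ≥ 24 → next day

10:22 (next day)


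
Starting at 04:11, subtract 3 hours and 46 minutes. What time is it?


Start: 251 minutes from midnight
Subtract: 226 minutes
Remaining: 251 - 226 = 25
Hours: 0, Minutes: 25

00:25


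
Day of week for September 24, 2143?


Tuesday

Zeller's congruence:
q=24, m=9, k=43, j=21
h = (24 + ⌊13×10/5⌋ + 43 + ⌊43/4⌋ + ⌊21/4⌋ - 2×21) mod 7
= (24 + 26 + 43 + 10 + 5 - 42) mod 7
= 66 mod 7 = 3
h=3 → Tuesday


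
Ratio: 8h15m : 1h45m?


33:7 (4.71)

Duration 1: 495 minutes
Duration 2: 105 minutes
Ratio = 495:105
GCD = 15
Simplified = 33:7
As a decimal: 33/7 ≈ 4.71


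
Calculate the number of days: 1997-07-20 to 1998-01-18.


From July 20, 1997 to January 18, 1998
Rest of July 1997: 31 - 20 = 11
Full months: August 31, September 30, October 31, November 30, December 31
Days into January 1998: 18
Total = 11 + 31 + 30 + 31 + 30 + 31 + 18 = 182 days

182 days


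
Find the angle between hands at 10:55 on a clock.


Hour hand = 10×30 + 55×0.5 = 327.5°
Minute hand = 55×6 = 330°
Difference = |327.5 - 330| = 2.5°

2.5°


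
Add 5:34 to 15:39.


Start: 939 minutes from midnight
Add: 334 minutes
Total: 1273 minutes
Hours: 1273 ÷ 60 = 21 remainder 13

21:13


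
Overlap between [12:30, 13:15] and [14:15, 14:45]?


0 minutes

Meeting A: 750-795 (in minutes from midnight)
Meeting B: 855-885
Overlap start = max(750, 855) = 855
Overlap end = min(795, 885) = 795
Overlap = max(0, 795 - 855) = 0 min


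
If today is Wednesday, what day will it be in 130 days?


Start: Wednesday (index 2)
(2 + 130) mod 7
= 132 mod 7
= 6
Index 6 → Sunday

Sunday


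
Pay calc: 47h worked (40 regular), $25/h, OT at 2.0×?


Regular: 40h × $25 = $1000.00
Overtime: 47 - 40 = 7h
OT pay: 7h × $25 × 2.0 = $350.00
Total = $1000.00 + $350.00 = $1350.00

$1350.00


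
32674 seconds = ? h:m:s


9h 4m 34s

Hours: 32674 ÷ 3600 = 9 remainder 274
Minutes: 274 ÷ 60 = 4 remainder 34
Seconds: 34


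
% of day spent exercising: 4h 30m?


Time: 270 minutes
Day: 1440 minutes
Percentage = (270/1440) × 100 ≈ 18.8%

18.8%


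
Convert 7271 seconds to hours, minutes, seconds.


2h 1m 11s

Hours: 7271 ÷ 3600 = 2 remainder 71
Minutes: 71 ÷ 60 = 1 remainder 11
Seconds: 11


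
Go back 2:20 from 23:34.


21:14

Start: 1414 minutes from midnight
Subtract: 140 minutes
Remaining: 1414 - 140 = 1274
Hours: 21, Minutes: 14


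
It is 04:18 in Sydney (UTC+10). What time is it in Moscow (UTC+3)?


21:18 (previous day)

Time difference = UTC+3 - UTC+10 = -7 hours
New hour = (4 -7) mod 24
= -3 mod 24 = 21
Minutes unchanged → 21:18; -3 < 0 → previous day


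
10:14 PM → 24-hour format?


22:14

Input: 10:14 PM
PM: 10 + 12 = 22


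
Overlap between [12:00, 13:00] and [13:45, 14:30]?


0 minutes

Meeting A: 720-780 (in minutes from midnight)
Meeting B: 825-870
Overlap start = max(720, 825) = 825
Overlap end = min(780, 870) = 780
Overlap = max(0, 780 - 825) = 0 min


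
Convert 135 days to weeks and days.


Weeks: 135 ÷ 7 = 19 remainder 2

19 weeks 2 days


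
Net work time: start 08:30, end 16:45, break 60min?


Total time = (16×60+45) - (8×60+30)
= 1005 - 510 = 495 min
Minus break: 495 - 60 = 435 min
= 7h 15m

7h 15m (435 minutes)


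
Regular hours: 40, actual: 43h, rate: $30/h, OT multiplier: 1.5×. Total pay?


$1335.00

Regular: 40h × $30 = $1200.00
Overtime: 43 - 40 = 3h
OT pay: 3h × $30 × 1.5 = $135.00
Total = $1200.00 + $135.00 = $1335.00


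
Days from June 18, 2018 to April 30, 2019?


316 days

From June 18, 2018 to April 30, 2019
Rest of June 2018: 30 - 18 = 12
Full months: July 31, August 31, September 30, October 31, November 30, December 31, January 31, February 2019 28, March 31
Days into April 2019: 30
Total = 12 + 31 + 31 + 30 + 31 + 30 + 31 + 31 + 28 + 31 + 30 = 316 days


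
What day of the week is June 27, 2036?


Zeller's congruence:
q=27, m=6, k=36, j=20
h = (27 + ⌊13×7/5⌋ + 36 + ⌊36/4⌋ + ⌊20/4⌋ - 2×20) mod 7
= (27 + 18 + 36 + 9 + 5 - 40) mod 7
= 55 mod 7 = 6
h=6 → Friday

Friday


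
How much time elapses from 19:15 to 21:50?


2h 35m

End time in minutes: 21×60 + 50 = 1310
Start time in minutes: 19×60 + 15 = 1155
Difference = 1310 - 1155 = 155 minutes
= 2 hours 35 minutes


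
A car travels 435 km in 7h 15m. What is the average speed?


60.0 km/h

Distance: 435 km
Time: 7h 15m = 435 min = 435/60 = 29/4 hours
Speed = 435 ÷ (29/4) = 435 × 4 / 29 = 1740/29 = 60.0 km/h


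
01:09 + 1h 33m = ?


02:42

Start: 69 minutes from midnight
Add: 93 minutes
Total: 162 minutes
Hours: 162 ÷ 60 = 2 remainder 42


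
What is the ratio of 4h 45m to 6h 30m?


19:26 (0.73)

Duration 1: 285 minutes
Duration 2: 390 minutes
Ratio = 285:390
GCD = 15
Simplified = 19:26
As a decimal: 19/26 ≈ 0.73


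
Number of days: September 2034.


30 days

Month: September (month 9)
September has 30 days


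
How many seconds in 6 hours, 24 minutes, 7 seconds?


23047 seconds

Hours: 6 × 3600 = 21600
Minutes: 24 × 60 = 1440
Seconds: 7
Total = 21600 + 1440 + 7 = 23047


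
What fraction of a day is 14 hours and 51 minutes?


0.6188 (61.88%)

Total minutes: 14×60 + 51 = 891
Day = 24×60 = 1440 minutes
Fraction = 891/1440 ≈ 0.6188
As a percentage: 891/1440 × 100 ≈ 61.88%


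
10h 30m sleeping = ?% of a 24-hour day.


Time: 630 minutes
Day: 1440 minutes
Percentage = (630/1440) × 100 ≈ 43.8%

43.8%


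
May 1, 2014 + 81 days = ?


July 21, 2014

Start: May 1, 2014
Add 81 days
May 1 → June 1: 31 - 1 + 1 = 31 days (81 - 31 = 50 left)
June 1 → July 1: 30 - 1 + 1 = 30 days (50 - 30 = 20 left)
July 1 + 20 = July 21, 2014


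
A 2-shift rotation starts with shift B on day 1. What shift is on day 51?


Shifts: A, B
Start: B (index 1)
Day 51: (1 + 51 - 1) mod 2
= 51 mod 2
= 1
Index 1 → shift B

Shift B


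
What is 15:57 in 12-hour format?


3:57 PM

Hour: 15
15 - 12 = 3 → PM


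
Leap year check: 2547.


Rules: divisible by 4 AND (not by 100 OR by 400)
2547 ÷ 4 = 636 remainder 3 → not divisible by 4
Not divisible by 4 → not a leap year

No


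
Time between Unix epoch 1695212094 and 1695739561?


527467 seconds (146.5 hours / 6.10 days)

Difference = 1695739561 - 1695212094 = 527467 seconds
In hours: 527467 / 3600 ≈ 146.5
In days: 527467 / 86400 ≈ 6.10


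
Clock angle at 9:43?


Hour hand = 9×30 + 43×0.5 = 291.5°
Minute hand = 43×6 = 258°
Difference = |291.5 - 258| = 33.5°

33.5°


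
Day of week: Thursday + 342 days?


Start: Thursday (index 3)
(3 + 342) mod 7
= 345 mod 7
= 2
Index 2 → Wednesday

Wednesday


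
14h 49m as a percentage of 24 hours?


0.6174 (61.74%)

Total minutes: 14×60 + 49 = 889
Day = 24×60 = 1440 minutes
Fraction = 889/1440 ≈ 0.6174
As a percentage: 889/1440 × 100 ≈ 61.74%


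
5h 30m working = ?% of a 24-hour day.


Time: 330 minutes
Day: 1440 minutes
Percentage = (330/1440) × 100 ≈ 22.9%

22.9%


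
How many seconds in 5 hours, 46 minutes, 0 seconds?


20760 seconds

Hours: 5 × 3600 = 18000
Minutes: 46 × 60 = 2760
Seconds: 0
Total = 18000 + 2760 + 0 = 20760


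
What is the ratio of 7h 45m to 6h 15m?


Duration 1: 465 minutes
Duration 2: 375 minutes
Ratio = 465:375
GCD = 15
Simplified = 31:25
As a decimal: 31/25 = 1.24

31:25 (1.24)


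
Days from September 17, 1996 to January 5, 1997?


From September 17, 1996 to January 5, 1997
Rest of September 1996: 30 - 17 = 13
Full months: October 31, November 30, December 31
Days into January 1997: 5
Total = 13 + 31 + 30 + 31 + 5 = 110 days

110 days


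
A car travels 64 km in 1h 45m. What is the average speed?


36.6 km/h

Distance: 64 km
Time: 1h 45m = 105 min = 105/60 = 7/4 hours
Speed = 64 ÷ (7/4) = 64 × 4 / 7 = 256/7 ≈ 36.6 km/h


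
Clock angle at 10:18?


159.0°

Hour hand = 10×30 + 18×0.5 = 309.0°
Minute hand = 18×6 = 108°
Difference = |309.0 - 108| = 201.0°
Since > 180°: 360 - 201.0 = 159.0°


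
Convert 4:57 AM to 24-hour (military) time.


04:57

Input: 4:57 AM
AM hour stays: 4


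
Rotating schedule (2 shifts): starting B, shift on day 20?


Shifts: A, B
Start: B (index 1)
Day 20: (1 + 20 - 1) mod 2
= 20 mod 2
= 0
Index 0 → shift A

Shift A


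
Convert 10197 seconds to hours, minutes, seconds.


2h 49m 57s

Hours: 10197 ÷ 3600 = 2 remainder 2997
Minutes: 2997 ÷ 60 = 49 remainder 57
Seconds: 57


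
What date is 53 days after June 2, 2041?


July 25, 2041

Start: June 2, 2041
Add 53 days
June 2 → July 1: 30 - 2 + 1 = 29 days (53 - 29 = 24 left)
July 1 + 24 = July 25, 2041


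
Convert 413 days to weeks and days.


59 weeks 0 days

Weeks: 413 ÷ 7 = 59 remainder 0


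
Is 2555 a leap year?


Rules: divisible by 4 AND (not by 100 OR by 400)
2555 ÷ 4 = 638 remainder 3 → not divisible by 4
Not divisible by 4 → not a leap year

No


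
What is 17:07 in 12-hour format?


Hour: 17
17 - 12 = 5 → PM

5:07 PM


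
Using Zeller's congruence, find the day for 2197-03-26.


Zeller's congruence:
q=26, m=3, k=97, j=21
h = (26 + ⌊13×4/5⌋ + 97 + ⌊97/4⌋ + ⌊21/4⌋ - 2×21) mod 7
= (26 + 10 + 97 + 24 + 5 - 42) mod 7
= 120 mod 7 = 1
h=1 → Sunday

Sunday


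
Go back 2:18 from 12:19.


10:01

Start: 739 minutes from midnight
Subtract: 138 minutes
Remaining: 739 - 138 = 601
Hours: 10, Minutes: 1


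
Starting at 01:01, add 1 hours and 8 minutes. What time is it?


Start: 61 minutes from midnight
Add: 68 minutes
Total: 129 minutes
Hours: 129 ÷ 60 = 2 remainder 9

02:09


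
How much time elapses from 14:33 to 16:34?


End time in minutes: 16×60 + 34 = 994
Start time in minutes: 14×60 + 33 = 873
Difference = 994 - 873 = 121 minutes
= 2 hours 1 minutes

2h 1m


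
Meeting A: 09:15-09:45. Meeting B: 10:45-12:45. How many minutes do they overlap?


0 minutes

Meeting A: 555-585 (in minutes from midnight)
Meeting B: 645-765
Overlap start = max(555, 645) = 645
Overlap end = min(585, 765) = 585
Overlap = max(0, 585 - 645) = 0 min


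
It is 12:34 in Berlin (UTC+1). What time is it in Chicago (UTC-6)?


05:34

Time difference = UTC-6 - UTC+1 = -7 hours
New hour = (12 -7) mod 24
= 5 mod 24 = 5
Minutes unchanged → 05:34


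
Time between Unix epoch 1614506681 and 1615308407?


801726 seconds (222.7 hours / 9.28 days)

Difference = 1615308407 - 1614506681 = 801726 seconds
In hours: 801726 / 3600 ≈ 222.7
In days: 801726 / 86400 ≈ 9.28


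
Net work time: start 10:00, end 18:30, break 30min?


Total time = (18×60+30) - (10×60+0)
= 1110 - 600 = 510 min
Minus break: 510 - 30 = 480 min
= 8h 0m

8h 0m (480 minutes)


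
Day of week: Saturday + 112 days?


Saturday

Start: Saturday (index 5)
(5 + 112) mod 7
= 117 mod 7
= 5
Index 5 → Saturday


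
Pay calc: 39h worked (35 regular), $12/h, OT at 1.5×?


$492.00

Regular: 35h × $12 = $420.00
Overtime: 39 - 35 = 4h
OT pay: 4h × $12 × 1.5 = $72.00
Total = $420.00 + $72.00 = $492.00


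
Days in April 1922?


30 days

Month: April (month 4)
April has 30 days


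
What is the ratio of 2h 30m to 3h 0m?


Duration 1: 150 minutes
Duration 2: 180 minutes
Ratio = 150:180
GCD = 30
Simplified = 5:6
As a decimal: 5/6 ≈ 0.83

5:6 (0.83)


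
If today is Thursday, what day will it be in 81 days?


Monday

Start: Thursday (index 3)
(3 + 81) mod 7
= 84 mod 7
= 0
Index 0 → Monday


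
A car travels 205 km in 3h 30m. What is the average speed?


58.6 km/h

Distance: 205 km
Time: 3h 30m = 210 min = 210/60 = 7/2 hours
Speed = 205 ÷ (7/2) = 205 × 2 / 7 = 410/7 ≈ 58.6 km/h


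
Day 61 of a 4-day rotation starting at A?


Shifts: A, B, C, D
Start: A (index 0)
Day 61: (0 + 61 - 1) mod 4
= 60 mod 4
= 0
Index 0 → shift A

Shift A


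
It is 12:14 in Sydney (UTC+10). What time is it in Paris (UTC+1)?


03:14

Time difference = UTC+1 - UTC+10 = -9 hours
New hour = (12 -9) mod 24
= 3 mod 24 = 3
Minutes unchanged → 03:14


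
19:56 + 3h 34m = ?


Start: 1196 minutes from midnight
Add: 214 minutes
Total: 1410 minutes
Hours: 1410 ÷ 60 = 23 remainder 30

23:30


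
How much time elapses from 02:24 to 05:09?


2h 45m

End time in minutes: 5×60 + 9 = 309
Start time in minutes: 2×60 + 24 = 144
Difference = 309 - 144 = 165 minutes
= 2 hours 45 minutes


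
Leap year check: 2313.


No

Rules: divisible by 4 AND (not by 100 OR by 400)
2313 ÷ 4 = 578 remainder 1 → not divisible by 4
Not divisible by 4 → not a leap year


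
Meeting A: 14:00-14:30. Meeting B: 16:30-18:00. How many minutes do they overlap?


0 minutes

Meeting A: 840-870 (in minutes from midnight)
Meeting B: 990-1080
Overlap start = max(840, 990) = 990
Overlap end = min(870, 1080) = 870
Overlap = max(0, 870 - 990) = 0 min


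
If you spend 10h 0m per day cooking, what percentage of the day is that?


Time: 600 minutes
Day: 1440 minutes
Percentage = (600/1440) × 100 ≈ 41.7%

41.7%


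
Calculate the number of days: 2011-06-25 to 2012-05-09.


From June 25, 2011 to May 9, 2012
Rest of June 2011: 30 - 25 = 5
Full months: July 31, August 31, September 30, October 31, November 30, December 31, January 31, February 2012 29, March 31, April 30
Days into May 2012: 9
Total = 5 + 31 + 31 + 30 + 31 + 30 + 31 + 31 + 29 + 31 + 30 + 9 = 319 days

319 days


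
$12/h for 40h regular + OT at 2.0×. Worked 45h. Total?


$600.00

Regular: 40h × $12 = $480.00
Overtime: 45 - 40 = 5h
OT pay: 5h × $12 × 2.0 = $120.00
Total = $480.00 + $120.00 = $600.00


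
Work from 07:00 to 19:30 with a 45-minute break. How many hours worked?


11h 45m (705 minutes)

Total time = (19×60+30) - (7×60+0)
= 1170 - 420 = 750 min
Minus break: 750 - 45 = 705 min
= 11h 45m


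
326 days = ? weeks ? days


46 weeks 4 days

Weeks: 326 ÷ 7 = 46 remainder 4


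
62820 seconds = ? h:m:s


17h 27m 0s

Hours: 62820 ÷ 3600 = 17 remainder 1620
Minutes: 1620 ÷ 60 = 27 remainder 0
Seconds: 0


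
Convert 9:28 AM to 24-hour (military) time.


09:28

Input: 9:28 AM
AM hour stays: 9


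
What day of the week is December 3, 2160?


Wednesday

Zeller's congruence:
q=3, m=12, k=60, j=21
h = (3 + ⌊13×13/5⌋ + 60 + ⌊60/4⌋ + ⌊21/4⌋ - 2×21) mod 7
= (3 + 33 + 60 + 15 + 5 - 42) mod 7
= 74 mod 7 = 4
h=4 → Wednesday


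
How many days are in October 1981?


Month: October (month 10)
October has 31 days

31 days


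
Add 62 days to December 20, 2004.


February 20, 2005

Start: December 20, 2004
Add 62 days
December 20 → January 1: 31 - 20 + 1 = 12 days (62 - 12 = 50 left)
January 1 → February 1: 31 - 1 + 1 = 31 days (50 - 31 = 19 left)
February 1 + 19 = February 20, 2005


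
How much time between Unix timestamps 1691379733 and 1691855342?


475609 seconds (132.1 hours / 5.50 days)

Difference = 1691855342 - 1691379733 = 475609 seconds
In hours: 475609 / 3600 ≈ 132.1
In days: 475609 / 86400 ≈ 5.50


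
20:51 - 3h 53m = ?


Start: 1251 minutes from midnight
Subtract: 233 minutes
Remaining: 1251 - 233 = 1018
Hours: 16, Minutes: 58

16:58
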